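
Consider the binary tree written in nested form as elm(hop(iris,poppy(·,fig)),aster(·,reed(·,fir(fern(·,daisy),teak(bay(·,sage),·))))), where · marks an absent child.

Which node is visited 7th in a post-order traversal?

Post-order visits the left subtree, then the right subtree, then the node.
At elm: go left to hop.
  At hop: go left to iris.
    iris is a leaf — visit iris.
  At hop: go right to poppy.
    At poppy: no left child.
    At poppy: go right to fig.
      fig is a leaf — visit fig.
    Visit poppy.
  Visit hop.
At elm: go right to aster.
  At aster: no left child.
  At aster: go right to reed.
    At reed: no left child.
    At reed: go right to fir.
      At fir: go left to fern.
        At fern: no left child.
        At fern: go right to daisy.
          daisy is a leaf — visit daisy.
        Visit fern.
      At fir: go right to teak.
        At teak: go left to bay.
          At bay: no left child.
          At bay: go right to sage.
            sage is a leaf — visit sage.
          Visit bay.
        At teak: no right child.
        Visit teak.
      Visit fir.
    Visit reed.
  Visit aster.
Visit elm.
Full post-order sequence: iris, fig, poppy, hop, daisy, fern, sage, bay, teak, fir, reed, aster, elm.

sage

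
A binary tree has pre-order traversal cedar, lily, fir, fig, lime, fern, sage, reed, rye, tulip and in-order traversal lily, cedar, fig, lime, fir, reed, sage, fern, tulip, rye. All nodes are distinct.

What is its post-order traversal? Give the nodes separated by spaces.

The first element of pre-order is the root; it splits in-order into left and right subtrees.
Root cedar: left subtree has 1 node {lily}, right has 8 {fig, lime, fir, reed, sage, fern, tulip, rye}.
  Root fir: left subtree has 2 nodes {fig, lime}, right has 5 {reed, sage, fern, tulip, rye}.
    Root fig: left subtree has 0 nodes { }, right has 1 {lime}.
    Root fern: left subtree has 2 nodes {reed, sage}, right has 2 {tulip, rye}.
      Root sage: left subtree has 1 node {reed}, right has 0 { }.
      Root rye: left subtree has 1 node {tulip}, right has 0 { }.

lily lime fig reed sage tulip rye fern fir cedar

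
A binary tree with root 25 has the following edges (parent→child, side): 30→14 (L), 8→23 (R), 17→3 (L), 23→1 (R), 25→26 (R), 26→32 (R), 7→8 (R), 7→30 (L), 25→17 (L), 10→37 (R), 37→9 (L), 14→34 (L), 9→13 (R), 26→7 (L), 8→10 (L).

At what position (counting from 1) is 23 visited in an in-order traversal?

In-order visits the left subtree, then the node, then the right subtree.
At 25: go left to 17.
  At 17: go left to 3.
    3 is a leaf — visit 3.
  Visit 17.
  At 17: no right child.
Visit 25.
At 25: go right to 26.
  At 26: go left to 7.
    At 7: go left to 30.
      At 30: go left to 14.
        At 14: go left to 34.
          34 is a leaf — visit 34.
        Visit 14.
        At 14: no right child.
      Visit 30.
      At 30: no right child.
    Visit 7.
    At 7: go right to 8.
      At 8: go left to 10.
        At 10: no left child.
        Visit 10.
        At 10: go right to 37.
          At 37: go left to 9.
            At 9: no left child.
            Visit 9.
            At 9: go right to 13.
              13 is a leaf — visit 13.
          Visit 37.
          At 37: no right child.
      Visit 8.
      At 8: go right to 23.
        At 23: no left child.
        Visit 23.
        At 23: go right to 1.
          1 is a leaf — visit 1.
  Visit 26.
  At 26: go right to 32.
    32 is a leaf — visit 32.
Full in-order sequence: 3, 17, 25, 34, 14, 30, 7, 10, 9, 13, 37, 8, 23, 1, 26, 32.

13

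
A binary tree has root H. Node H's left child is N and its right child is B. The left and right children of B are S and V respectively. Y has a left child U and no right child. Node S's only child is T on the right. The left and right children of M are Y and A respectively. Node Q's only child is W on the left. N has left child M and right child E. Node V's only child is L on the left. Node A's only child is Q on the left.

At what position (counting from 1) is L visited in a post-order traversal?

Post-order visits the left subtree, then the right subtree, then the node.
At H: go left to N.
  At N: go left to M.
    At M: go left to Y.
      At Y: go left to U.
        U is a leaf — visit U.
      At Y: no right child.
      Visit Y.
    At M: go right to A.
      At A: go left to Q.
        At Q: go left to W.
          W is a leaf — visit W.
        At Q: no right child.
        Visit Q.
      At A: no right child.
      Visit A.
    Visit M.
  At N: go right to E.
    E is a leaf — visit E.
  Visit N.
At H: go right to B.
  At B: go left to S.
    At S: no left child.
    At S: go right to T.
      T is a leaf — visit T.
    Visit S.
  At B: go right to V.
    At V: go left to L.
      L is a leaf — visit L.
    At V: no right child.
    Visit V.
  Visit B.
Visit H.
Full post-order sequence: U, Y, W, Q, A, M, E, N, T, S, L, V, B, H.

11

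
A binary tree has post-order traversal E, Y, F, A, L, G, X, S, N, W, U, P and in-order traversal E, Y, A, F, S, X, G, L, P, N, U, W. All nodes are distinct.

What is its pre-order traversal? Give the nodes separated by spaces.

P S A Y E F X G L U N W

The last element of post-order is the root; it splits in-order into left and right subtrees.
Root P: left subtree has 8 nodes {E, Y, A, F, S, X, G, L}, right has 3 {N, U, W}.
  Root S: left subtree has 4 nodes {E, Y, A, F}, right has 3 {X, G, L}.
    Root A: left subtree has 2 nodes {E, Y}, right has 1 {F}.
      Root Y: left subtree has 1 node {E}, right has 0 { }.
    Root X: left subtree has 0 nodes { }, right has 2 {G, L}.
      Root G: left subtree has 0 nodes { }, right has 1 {L}.
  Root U: left subtree has 1 node {N}, right has 1 {W}.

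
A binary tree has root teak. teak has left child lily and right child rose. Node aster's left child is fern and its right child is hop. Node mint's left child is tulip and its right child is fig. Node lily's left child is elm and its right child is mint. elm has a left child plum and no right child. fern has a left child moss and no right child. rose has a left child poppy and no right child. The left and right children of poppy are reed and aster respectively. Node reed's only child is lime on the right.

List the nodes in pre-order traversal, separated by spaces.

teak lily elm plum mint tulip fig rose poppy reed lime aster fern moss hop

Pre-order visits the node, then its left subtree, then its right subtree.
Visit teak.
At teak: go left to lily.
  Visit lily.
  At lily: go left to elm.
    Visit elm.
    At elm: go left to plum.
      plum is a leaf — visit plum.
    At elm: no right child.
  At lily: go right to mint.
    Visit mint.
    At mint: go left to tulip.
      tulip is a leaf — visit tulip.
    At mint: go right to fig.
      fig is a leaf — visit fig.
At teak: go right to rose.
  Visit rose.
  At rose: go left to poppy.
    Visit poppy.
    At poppy: go left to reed.
      Visit reed.
      At reed: no left child.
      At reed: go right to lime.
        lime is a leaf — visit lime.
    At poppy: go right to aster.
      Visit aster.
      At aster: go left to fern.
        Visit fern.
        At fern: go left to moss.
          moss is a leaf — visit moss.
        At fern: no right child.
      At aster: go right to hop.
        hop is a leaf — visit hop.
  At rose: no right child.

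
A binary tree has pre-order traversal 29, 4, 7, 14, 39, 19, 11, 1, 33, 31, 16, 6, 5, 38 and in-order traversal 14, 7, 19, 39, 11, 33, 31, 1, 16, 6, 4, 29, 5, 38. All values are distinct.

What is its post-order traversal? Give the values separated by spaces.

14 19 31 33 6 16 1 11 39 7 4 38 5 29

The first element of pre-order is the root; it splits in-order into left and right subtrees.
Root 29: left subtree has 11 nodes {14, 7, 19, 39, 11, 33, 31, 1, 16, 6, 4}, right has 2 {5, 38}.
  Root 4: left subtree has 10 nodes {14, 7, 19, 39, 11, 33, 31, 1, 16, 6}, right has 0 { }.
    Root 7: left subtree has 1 node {14}, right has 8 {19, 39, 11, 33, 31, 1, 16, 6}.
      Root 39: left subtree has 1 node {19}, right has 6 {11, 33, 31, 1, 16, 6}.
        Root 11: left subtree has 0 nodes { }, right has 5 {33, 31, 1, 16, 6}.
          Root 1: left subtree has 2 nodes {33, 31}, right has 2 {16, 6}.
            Root 33: left subtree has 0 nodes { }, right has 1 {31}.
            Root 16: left subtree has 0 nodes { }, right has 1 {6}.
  Root 5: left subtree has 0 nodes { }, right has 1 {38}.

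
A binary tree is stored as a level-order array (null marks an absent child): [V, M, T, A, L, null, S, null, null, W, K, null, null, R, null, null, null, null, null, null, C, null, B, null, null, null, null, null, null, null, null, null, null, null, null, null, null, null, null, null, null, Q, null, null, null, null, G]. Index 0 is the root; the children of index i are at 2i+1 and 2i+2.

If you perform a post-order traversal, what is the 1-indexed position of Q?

2

Post-order visits the left subtree, then the right subtree, then the node.
At V: go left to M.
  At M: go left to A.
    A is a leaf — visit A.
  At M: go right to L.
    At L: go left to W.
      At W: no left child.
      At W: go right to C.
        At C: go left to Q.
          Q is a leaf — visit Q.
        At C: no right child.
        Visit C.
      Visit W.
    At L: go right to K.
      At K: no left child.
      At K: go right to B.
        At B: no left child.
        At B: go right to G.
          G is a leaf — visit G.
        Visit B.
      Visit K.
    Visit L.
  Visit M.
At V: go right to T.
  At T: no left child.
  At T: go right to S.
    At S: go left to R.
      R is a leaf — visit R.
    At S: no right child.
    Visit S.
  Visit T.
Visit V.
Full post-order sequence: A, Q, C, W, G, B, K, L, M, R, S, T, V.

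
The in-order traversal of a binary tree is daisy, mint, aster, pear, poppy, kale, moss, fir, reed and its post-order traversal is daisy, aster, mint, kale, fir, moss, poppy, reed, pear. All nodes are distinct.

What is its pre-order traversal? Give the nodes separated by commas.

pear, mint, daisy, aster, reed, poppy, moss, kale, fir

The last element of post-order is the root; it splits in-order into left and right subtrees.
Root pear: left subtree has 3 nodes {daisy, mint, aster}, right has 5 {poppy, kale, moss, fir, reed}.
  Root mint: left subtree has 1 node {daisy}, right has 1 {aster}.
  Root reed: left subtree has 4 nodes {poppy, kale, moss, fir}, right has 0 { }.
    Root poppy: left subtree has 0 nodes { }, right has 3 {kale, moss, fir}.
      Root moss: left subtree has 1 node {kale}, right has 1 {fir}.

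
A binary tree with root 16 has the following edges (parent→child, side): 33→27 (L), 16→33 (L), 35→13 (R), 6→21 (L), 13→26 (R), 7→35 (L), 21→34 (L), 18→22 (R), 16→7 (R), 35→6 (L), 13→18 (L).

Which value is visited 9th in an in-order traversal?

In-order visits the left subtree, then the node, then the right subtree.
At 16: go left to 33.
  At 33: go left to 27.
    27 is a leaf — visit 27.
  Visit 33.
  At 33: no right child.
Visit 16.
At 16: go right to 7.
  At 7: go left to 35.
    At 35: go left to 6.
      At 6: go left to 21.
        At 21: go left to 34.
          34 is a leaf — visit 34.
        Visit 21.
        At 21: no right child.
      Visit 6.
      At 6: no right child.
    Visit 35.
    At 35: go right to 13.
      At 13: go left to 18.
        At 18: no left child.
        Visit 18.
        At 18: go right to 22.
          22 is a leaf — visit 22.
      Visit 13.
      At 13: go right to 26.
        26 is a leaf — visit 26.
  Visit 7.
  At 7: no right child.
Full in-order sequence: 27, 33, 16, 34, 21, 6, 35, 18, 22, 13, 26, 7.

22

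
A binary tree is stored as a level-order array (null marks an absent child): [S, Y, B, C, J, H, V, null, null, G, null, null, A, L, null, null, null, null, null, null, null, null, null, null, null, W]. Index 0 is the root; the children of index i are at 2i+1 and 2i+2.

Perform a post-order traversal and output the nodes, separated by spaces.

Post-order visits the left subtree, then the right subtree, then the node.
At S: go left to Y.
  At Y: go left to C.
    C is a leaf — visit C.
  At Y: go right to J.
    At J: go left to G.
      G is a leaf — visit G.
    At J: no right child.
    Visit J.
  Visit Y.
At S: go right to B.
  At B: go left to H.
    At H: no left child.
    At H: go right to A.
      At A: go left to W.
        W is a leaf — visit W.
      At A: no right child.
      Visit A.
    Visit H.
  At B: go right to V.
    At V: go left to L.
      L is a leaf — visit L.
    At V: no right child.
    Visit V.
  Visit B.
Visit S.

C G J Y W A H L V B S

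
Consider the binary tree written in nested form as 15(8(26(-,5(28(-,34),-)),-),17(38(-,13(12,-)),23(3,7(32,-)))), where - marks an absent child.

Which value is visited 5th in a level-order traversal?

Level-order visits nodes level by level from the root, left to right within each level.
Level 0: 15
Level 1: 8, 17
Level 2: 26, 38, 23
Level 3: 5, 13, 3, 7
Level 4: 28, 12, 32
Level 5: 34
Full level-order sequence: 15, 8, 17, 26, 38, 23, 5, 13, 3, 7, 28, 12, 32, 34.

38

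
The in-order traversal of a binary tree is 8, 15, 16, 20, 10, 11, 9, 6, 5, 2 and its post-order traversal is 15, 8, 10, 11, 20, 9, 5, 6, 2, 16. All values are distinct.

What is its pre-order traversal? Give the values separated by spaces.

The last element of post-order is the root; it splits in-order into left and right subtrees.
Root 16: left subtree has 2 nodes {8, 15}, right has 7 {20, 10, 11, 9, 6, 5, 2}.
  Root 8: left subtree has 0 nodes { }, right has 1 {15}.
  Root 2: left subtree has 6 nodes {20, 10, 11, 9, 6, 5}, right has 0 { }.
    Root 6: left subtree has 4 nodes {20, 10, 11, 9}, right has 1 {5}.
      Root 9: left subtree has 3 nodes {20, 10, 11}, right has 0 { }.
        Root 20: left subtree has 0 nodes { }, right has 2 {10, 11}.
          Root 11: left subtree has 1 node {10}, right has 0 { }.

16 8 15 2 6 9 20 11 10 5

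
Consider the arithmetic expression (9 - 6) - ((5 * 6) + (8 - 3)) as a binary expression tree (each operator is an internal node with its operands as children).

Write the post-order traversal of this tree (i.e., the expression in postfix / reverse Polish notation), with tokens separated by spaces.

9 6 - 5 6 * 8 3 - + -

Post-order on an expression tree gives postfix notation: for each operator, emit left operand, right operand, then the operator.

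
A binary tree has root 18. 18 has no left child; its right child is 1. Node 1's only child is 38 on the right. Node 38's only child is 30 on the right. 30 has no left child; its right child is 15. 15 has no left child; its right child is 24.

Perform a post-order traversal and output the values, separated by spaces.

Post-order visits the left subtree, then the right subtree, then the node.
At 18: no left child.
At 18: go right to 1.
  At 1: no left child.
  At 1: go right to 38.
    At 38: no left child.
    At 38: go right to 30.
      At 30: no left child.
      At 30: go right to 15.
        At 15: no left child.
        At 15: go right to 24.
          24 is a leaf — visit 24.
        Visit 15.
      Visit 30.
    Visit 38.
  Visit 1.
Visit 18.

24 15 30 38 1 18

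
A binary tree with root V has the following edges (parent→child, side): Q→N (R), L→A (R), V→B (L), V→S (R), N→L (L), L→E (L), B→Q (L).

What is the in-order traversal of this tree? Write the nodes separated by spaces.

In-order visits the left subtree, then the node, then the right subtree.
At V: go left to B.
  At B: go left to Q.
    At Q: no left child.
    Visit Q.
    At Q: go right to N.
      At N: go left to L.
        At L: go left to E.
          E is a leaf — visit E.
        Visit L.
        At L: go right to A.
          A is a leaf — visit A.
      Visit N.
      At N: no right child.
  Visit B.
  At B: no right child.
Visit V.
At V: go right to S.
  S is a leaf — visit S.

Q E L A N B V S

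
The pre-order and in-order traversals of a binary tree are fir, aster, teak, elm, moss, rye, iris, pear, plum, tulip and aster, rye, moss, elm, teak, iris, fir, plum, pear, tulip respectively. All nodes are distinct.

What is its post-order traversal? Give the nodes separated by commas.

The first element of pre-order is the root; it splits in-order into left and right subtrees.
Root fir: left subtree has 6 nodes {aster, rye, moss, elm, teak, iris}, right has 3 {plum, pear, tulip}.
  Root aster: left subtree has 0 nodes { }, right has 5 {rye, moss, elm, teak, iris}.
    Root teak: left subtree has 3 nodes {rye, moss, elm}, right has 1 {iris}.
      Root elm: left subtree has 2 nodes {rye, moss}, right has 0 { }.
        Root moss: left subtree has 1 node {rye}, right has 0 { }.
  Root pear: left subtree has 1 node {plum}, right has 1 {tulip}.

rye, moss, elm, iris, teak, aster, plum, tulip, pear, fir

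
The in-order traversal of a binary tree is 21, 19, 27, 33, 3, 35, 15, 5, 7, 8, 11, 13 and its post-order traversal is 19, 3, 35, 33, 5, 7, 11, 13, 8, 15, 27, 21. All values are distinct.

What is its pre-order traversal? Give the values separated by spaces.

21 27 19 15 33 35 3 8 7 5 13 11

The last element of post-order is the root; it splits in-order into left and right subtrees.
Root 21: left subtree has 0 nodes { }, right has 11 {19, 27, 33, 3, 35, 15, 5, 7, 8, 11, 13}.
  Root 27: left subtree has 1 node {19}, right has 9 {33, 3, 35, 15, 5, 7, 8, 11, 13}.
    Root 15: left subtree has 3 nodes {33, 3, 35}, right has 5 {5, 7, 8, 11, 13}.
      Root 33: left subtree has 0 nodes { }, right has 2 {3, 35}.
        Root 35: left subtree has 1 node {3}, right has 0 { }.
      Root 8: left subtree has 2 nodes {5, 7}, right has 2 {11, 13}.
        Root 7: left subtree has 1 node {5}, right has 0 { }.
        Root 13: left subtree has 1 node {11}, right has 0 { }.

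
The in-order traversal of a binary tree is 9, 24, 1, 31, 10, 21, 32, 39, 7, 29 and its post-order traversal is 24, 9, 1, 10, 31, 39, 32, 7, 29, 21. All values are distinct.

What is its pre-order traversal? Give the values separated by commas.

21, 31, 1, 9, 24, 10, 29, 7, 32, 39

The last element of post-order is the root; it splits in-order into left and right subtrees.
Root 21: left subtree has 5 nodes {9, 24, 1, 31, 10}, right has 4 {32, 39, 7, 29}.
  Root 31: left subtree has 3 nodes {9, 24, 1}, right has 1 {10}.
    Root 1: left subtree has 2 nodes {9, 24}, right has 0 { }.
      Root 9: left subtree has 0 nodes { }, right has 1 {24}.
  Root 29: left subtree has 3 nodes {32, 39, 7}, right has 0 { }.
    Root 7: left subtree has 2 nodes {32, 39}, right has 0 { }.
      Root 32: left subtree has 0 nodes { }, right has 1 {39}.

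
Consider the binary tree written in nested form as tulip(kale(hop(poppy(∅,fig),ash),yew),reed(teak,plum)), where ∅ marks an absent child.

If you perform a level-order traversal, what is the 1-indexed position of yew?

Level-order visits nodes level by level from the root, left to right within each level.
Level 0: tulip
Level 1: kale, reed
Level 2: hop, yew, teak, plum
Level 3: poppy, ash
Level 4: fig
Full level-order sequence: tulip, kale, reed, hop, yew, teak, plum, poppy, ash, fig.

5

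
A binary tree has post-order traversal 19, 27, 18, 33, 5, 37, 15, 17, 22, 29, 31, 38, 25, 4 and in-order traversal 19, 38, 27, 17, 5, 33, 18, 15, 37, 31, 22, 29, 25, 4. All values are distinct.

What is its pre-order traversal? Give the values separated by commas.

The last element of post-order is the root; it splits in-order into left and right subtrees.
Root 4: left subtree has 13 nodes {19, 38, 27, 17, 5, 33, 18, 15, 37, 31, 22, 29, 25}, right has 0 { }.
  Root 25: left subtree has 12 nodes {19, 38, 27, 17, 5, 33, 18, 15, 37, 31, 22, 29}, right has 0 { }.
    Root 38: left subtree has 1 node {19}, right has 10 {27, 17, 5, 33, 18, 15, 37, 31, 22, 29}.
      Root 31: left subtree has 7 nodes {27, 17, 5, 33, 18, 15, 37}, right has 2 {22, 29}.
        Root 17: left subtree has 1 node {27}, right has 5 {5, 33, 18, 15, 37}.
          Root 15: left subtree has 3 nodes {5, 33, 18}, right has 1 {37}.
            Root 5: left subtree has 0 nodes { }, right has 2 {33, 18}.
              Root 33: left subtree has 0 nodes { }, right has 1 {18}.
        Root 29: left subtree has 1 node {22}, right has 0 { }.

4, 25, 38, 19, 31, 17, 27, 15, 5, 33, 18, 37, 29, 22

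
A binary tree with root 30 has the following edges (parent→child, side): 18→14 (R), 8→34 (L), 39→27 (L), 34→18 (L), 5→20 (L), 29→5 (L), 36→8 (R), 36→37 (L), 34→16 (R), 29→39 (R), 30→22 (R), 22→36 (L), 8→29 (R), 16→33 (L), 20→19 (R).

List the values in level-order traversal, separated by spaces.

Level-order visits nodes level by level from the root, left to right within each level.
Level 0: 30
Level 1: 22
Level 2: 36
Level 3: 37, 8
Level 4: 34, 29
Level 5: 18, 16, 5, 39
Level 6: 14, 33, 20, 27
Level 7: 19

30 22 36 37 8 34 29 18 16 5 39 14 33 20 27 19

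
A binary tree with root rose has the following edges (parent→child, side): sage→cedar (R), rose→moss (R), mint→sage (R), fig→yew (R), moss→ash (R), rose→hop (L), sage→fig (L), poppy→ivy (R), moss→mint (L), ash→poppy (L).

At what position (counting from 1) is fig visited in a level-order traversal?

Level-order visits nodes level by level from the root, left to right within each level.
Level 0: rose
Level 1: hop, moss
Level 2: mint, ash
Level 3: sage, poppy
Level 4: fig, cedar, ivy
Level 5: yew
Full level-order sequence: rose, hop, moss, mint, ash, sage, poppy, fig, cedar, ivy, yew.

8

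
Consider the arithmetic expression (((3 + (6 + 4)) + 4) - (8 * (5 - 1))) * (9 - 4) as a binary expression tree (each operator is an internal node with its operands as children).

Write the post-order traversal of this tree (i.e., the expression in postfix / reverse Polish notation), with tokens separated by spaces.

3 6 4 + + 4 + 8 5 1 - * - 9 4 - *

Post-order on an expression tree gives postfix notation: for each operator, emit left operand, right operand, then the operator.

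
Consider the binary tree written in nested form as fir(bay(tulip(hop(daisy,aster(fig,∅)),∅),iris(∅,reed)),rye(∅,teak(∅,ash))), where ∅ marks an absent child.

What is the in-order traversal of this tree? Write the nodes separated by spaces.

In-order visits the left subtree, then the node, then the right subtree.
At fir: go left to bay.
  At bay: go left to tulip.
    At tulip: go left to hop.
      At hop: go left to daisy.
        daisy is a leaf — visit daisy.
      Visit hop.
      At hop: go right to aster.
        At aster: go left to fig.
          fig is a leaf — visit fig.
        Visit aster.
        At aster: no right child.
    Visit tulip.
    At tulip: no right child.
  Visit bay.
  At bay: go right to iris.
    At iris: no left child.
    Visit iris.
    At iris: go right to reed.
      reed is a leaf — visit reed.
Visit fir.
At fir: go right to rye.
  At rye: no left child.
  Visit rye.
  At rye: go right to teak.
    At teak: no left child.
    Visit teak.
    At teak: go right to ash.
      ash is a leaf — visit ash.

daisy hop fig aster tulip bay iris reed fir rye teak ash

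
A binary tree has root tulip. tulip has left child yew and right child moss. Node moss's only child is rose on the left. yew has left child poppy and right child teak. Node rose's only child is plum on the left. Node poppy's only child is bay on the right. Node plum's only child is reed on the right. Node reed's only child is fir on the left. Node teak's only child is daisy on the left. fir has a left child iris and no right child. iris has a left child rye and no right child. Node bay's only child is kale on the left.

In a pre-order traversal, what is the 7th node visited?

daisy

Pre-order visits the node, then its left subtree, then its right subtree.
Visit tulip.
At tulip: go left to yew.
  Visit yew.
  At yew: go left to poppy.
    Visit poppy.
    At poppy: no left child.
    At poppy: go right to bay.
      Visit bay.
      At bay: go left to kale.
        kale is a leaf — visit kale.
      At bay: no right child.
  At yew: go right to teak.
    Visit teak.
    At teak: go left to daisy.
      daisy is a leaf — visit daisy.
    At teak: no right child.
At tulip: go right to moss.
  Visit moss.
  At moss: go left to rose.
    Visit rose.
    At rose: go left to plum.
      Visit plum.
      At plum: no left child.
      At plum: go right to reed.
        Visit reed.
        At reed: go left to fir.
          Visit fir.
          At fir: go left to iris.
            Visit iris.
            At iris: go left to rye.
              rye is a leaf — visit rye.
            At iris: no right child.
          At fir: no right child.
        At reed: no right child.
    At rose: no right child.
  At moss: no right child.
Full pre-order sequence: tulip, yew, poppy, bay, kale, teak, daisy, moss, rose, plum, reed, fir, iris, rye.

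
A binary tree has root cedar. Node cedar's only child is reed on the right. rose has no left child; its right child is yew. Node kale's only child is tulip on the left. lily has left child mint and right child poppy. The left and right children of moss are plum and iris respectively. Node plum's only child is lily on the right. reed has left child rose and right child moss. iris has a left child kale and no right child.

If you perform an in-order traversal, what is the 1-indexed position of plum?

5

In-order visits the left subtree, then the node, then the right subtree.
At cedar: no left child.
Visit cedar.
At cedar: go right to reed.
  At reed: go left to rose.
    At rose: no left child.
    Visit rose.
    At rose: go right to yew.
      yew is a leaf — visit yew.
  Visit reed.
  At reed: go right to moss.
    At moss: go left to plum.
      At plum: no left child.
      Visit plum.
      At plum: go right to lily.
        At lily: go left to mint.
          mint is a leaf — visit mint.
        Visit lily.
        At lily: go right to poppy.
          poppy is a leaf — visit poppy.
    Visit moss.
    At moss: go right to iris.
      At iris: go left to kale.
        At kale: go left to tulip.
          tulip is a leaf — visit tulip.
        Visit kale.
        At kale: no right child.
      Visit iris.
      At iris: no right child.
Full in-order sequence: cedar, rose, yew, reed, plum, mint, lily, poppy, moss, tulip, kale, iris.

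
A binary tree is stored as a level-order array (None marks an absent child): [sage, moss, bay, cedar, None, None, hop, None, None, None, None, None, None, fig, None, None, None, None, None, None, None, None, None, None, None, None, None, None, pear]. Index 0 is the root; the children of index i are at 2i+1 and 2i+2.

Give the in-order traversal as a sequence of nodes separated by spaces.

cedar moss sage bay fig pear hop

In-order visits the left subtree, then the node, then the right subtree.
At sage: go left to moss.
  At moss: go left to cedar.
    cedar is a leaf — visit cedar.
  Visit moss.
  At moss: no right child.
Visit sage.
At sage: go right to bay.
  At bay: no left child.
  Visit bay.
  At bay: go right to hop.
    At hop: go left to fig.
      At fig: no left child.
      Visit fig.
      At fig: go right to pear.
        pear is a leaf — visit pear.
    Visit hop.
    At hop: no right child.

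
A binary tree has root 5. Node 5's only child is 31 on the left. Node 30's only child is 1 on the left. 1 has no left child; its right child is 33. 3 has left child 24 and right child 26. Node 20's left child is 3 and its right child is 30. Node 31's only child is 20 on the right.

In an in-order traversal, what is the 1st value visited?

In-order visits the left subtree, then the node, then the right subtree.
At 5: go left to 31.
  At 31: no left child.
  Visit 31.
  At 31: go right to 20.
    At 20: go left to 3.
      At 3: go left to 24.
        24 is a leaf — visit 24.
      Visit 3.
      At 3: go right to 26.
        26 is a leaf — visit 26.
    Visit 20.
    At 20: go right to 30.
      At 30: go left to 1.
        At 1: no left child.
        Visit 1.
        At 1: go right to 33.
          33 is a leaf — visit 33.
      Visit 30.
      At 30: no right child.
Visit 5.
At 5: no right child.
Full in-order sequence: 31, 24, 3, 26, 20, 1, 33, 30, 5.

31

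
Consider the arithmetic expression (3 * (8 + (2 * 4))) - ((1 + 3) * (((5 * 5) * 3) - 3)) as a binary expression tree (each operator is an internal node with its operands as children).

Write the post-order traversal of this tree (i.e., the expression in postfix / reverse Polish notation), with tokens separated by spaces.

Post-order on an expression tree gives postfix notation: for each operator, emit left operand, right operand, then the operator.

3 8 2 4 * + * 1 3 + 5 5 * 3 * 3 - * -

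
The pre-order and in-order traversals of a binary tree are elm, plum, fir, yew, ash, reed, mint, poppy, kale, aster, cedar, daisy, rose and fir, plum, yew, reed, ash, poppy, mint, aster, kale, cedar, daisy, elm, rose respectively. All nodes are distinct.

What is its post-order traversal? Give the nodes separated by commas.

The first element of pre-order is the root; it splits in-order into left and right subtrees.
Root elm: left subtree has 11 nodes {fir, plum, yew, reed, ash, poppy, mint, aster, kale, cedar, daisy}, right has 1 {rose}.
  Root plum: left subtree has 1 node {fir}, right has 9 {yew, reed, ash, poppy, mint, aster, kale, cedar, daisy}.
    Root yew: left subtree has 0 nodes { }, right has 8 {reed, ash, poppy, mint, aster, kale, cedar, daisy}.
      Root ash: left subtree has 1 node {reed}, right has 6 {poppy, mint, aster, kale, cedar, daisy}.
        Root mint: left subtree has 1 node {poppy}, right has 4 {aster, kale, cedar, daisy}.
          Root kale: left subtree has 1 node {aster}, right has 2 {cedar, daisy}.
            Root cedar: left subtree has 0 nodes { }, right has 1 {daisy}.

fir, reed, poppy, aster, daisy, cedar, kale, mint, ash, yew, plum, rose, elm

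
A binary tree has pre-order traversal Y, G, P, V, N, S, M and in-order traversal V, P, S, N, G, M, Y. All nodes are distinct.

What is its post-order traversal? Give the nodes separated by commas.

V, S, N, P, M, G, Y

The first element of pre-order is the root; it splits in-order into left and right subtrees.
Root Y: left subtree has 6 nodes {V, P, S, N, G, M}, right has 0 { }.
  Root G: left subtree has 4 nodes {V, P, S, N}, right has 1 {M}.
    Root P: left subtree has 1 node {V}, right has 2 {S, N}.
      Root N: left subtree has 1 node {S}, right has 0 { }.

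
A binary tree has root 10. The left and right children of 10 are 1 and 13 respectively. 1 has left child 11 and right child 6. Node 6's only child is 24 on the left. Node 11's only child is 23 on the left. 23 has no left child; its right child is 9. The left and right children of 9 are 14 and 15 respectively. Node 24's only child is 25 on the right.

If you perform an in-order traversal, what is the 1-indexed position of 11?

5

In-order visits the left subtree, then the node, then the right subtree.
At 10: go left to 1.
  At 1: go left to 11.
    At 11: go left to 23.
      At 23: no left child.
      Visit 23.
      At 23: go right to 9.
        At 9: go left to 14.
          14 is a leaf — visit 14.
        Visit 9.
        At 9: go right to 15.
          15 is a leaf — visit 15.
    Visit 11.
    At 11: no right child.
  Visit 1.
  At 1: go right to 6.
    At 6: go left to 24.
      At 24: no left child.
      Visit 24.
      At 24: go right to 25.
        25 is a leaf — visit 25.
    Visit 6.
    At 6: no right child.
Visit 10.
At 10: go right to 13.
  13 is a leaf — visit 13.
Full in-order sequence: 23, 14, 9, 15, 11, 1, 24, 25, 6, 10, 13.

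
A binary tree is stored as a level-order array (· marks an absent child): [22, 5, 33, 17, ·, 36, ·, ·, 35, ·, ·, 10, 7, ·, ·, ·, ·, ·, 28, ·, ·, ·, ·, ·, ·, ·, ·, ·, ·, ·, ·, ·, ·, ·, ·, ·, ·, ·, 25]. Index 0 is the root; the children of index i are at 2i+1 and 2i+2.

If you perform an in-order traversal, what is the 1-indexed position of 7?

In-order visits the left subtree, then the node, then the right subtree.
At 22: go left to 5.
  At 5: go left to 17.
    At 17: no left child.
    Visit 17.
    At 17: go right to 35.
      At 35: no left child.
      Visit 35.
      At 35: go right to 28.
        At 28: no left child.
        Visit 28.
        At 28: go right to 25.
          25 is a leaf — visit 25.
  Visit 5.
  At 5: no right child.
Visit 22.
At 22: go right to 33.
  At 33: go left to 36.
    At 36: go left to 10.
      10 is a leaf — visit 10.
    Visit 36.
    At 36: go right to 7.
      7 is a leaf — visit 7.
  Visit 33.
  At 33: no right child.
Full in-order sequence: 17, 35, 28, 25, 5, 22, 10, 36, 7, 33.

9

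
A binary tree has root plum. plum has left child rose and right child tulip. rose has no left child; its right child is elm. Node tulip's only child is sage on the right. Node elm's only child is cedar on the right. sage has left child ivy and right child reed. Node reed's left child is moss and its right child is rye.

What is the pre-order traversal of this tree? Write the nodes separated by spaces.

Pre-order visits the node, then its left subtree, then its right subtree.
Visit plum.
At plum: go left to rose.
  Visit rose.
  At rose: no left child.
  At rose: go right to elm.
    Visit elm.
    At elm: no left child.
    At elm: go right to cedar.
      cedar is a leaf — visit cedar.
At plum: go right to tulip.
  Visit tulip.
  At tulip: no left child.
  At tulip: go right to sage.
    Visit sage.
    At sage: go left to ivy.
      ivy is a leaf — visit ivy.
    At sage: go right to reed.
      Visit reed.
      At reed: go left to moss.
        moss is a leaf — visit moss.
      At reed: go right to rye.
        rye is a leaf — visit rye.

plum rose elm cedar tulip sage ivy reed moss rye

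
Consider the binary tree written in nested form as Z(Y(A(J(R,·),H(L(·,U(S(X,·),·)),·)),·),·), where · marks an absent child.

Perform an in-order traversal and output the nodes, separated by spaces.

In-order visits the left subtree, then the node, then the right subtree.
At Z: go left to Y.
  At Y: go left to A.
    At A: go left to J.
      At J: go left to R.
        R is a leaf — visit R.
      Visit J.
      At J: no right child.
    Visit A.
    At A: go right to H.
      At H: go left to L.
        At L: no left child.
        Visit L.
        At L: go right to U.
          At U: go left to S.
            At S: go left to X.
              X is a leaf — visit X.
            Visit S.
            At S: no right child.
          Visit U.
          At U: no right child.
      Visit H.
      At H: no right child.
  Visit Y.
  At Y: no right child.
Visit Z.
At Z: no right child.

R J A L X S U H Y Z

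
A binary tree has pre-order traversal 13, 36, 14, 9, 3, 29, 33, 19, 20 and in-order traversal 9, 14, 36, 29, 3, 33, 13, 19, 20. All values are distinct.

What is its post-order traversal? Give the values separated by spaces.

9 14 29 33 3 36 20 19 13

The first element of pre-order is the root; it splits in-order into left and right subtrees.
Root 13: left subtree has 6 nodes {9, 14, 36, 29, 3, 33}, right has 2 {19, 20}.
  Root 36: left subtree has 2 nodes {9, 14}, right has 3 {29, 3, 33}.
    Root 14: left subtree has 1 node {9}, right has 0 { }.
    Root 3: left subtree has 1 node {29}, right has 1 {33}.
  Root 19: left subtree has 0 nodes { }, right has 1 {20}.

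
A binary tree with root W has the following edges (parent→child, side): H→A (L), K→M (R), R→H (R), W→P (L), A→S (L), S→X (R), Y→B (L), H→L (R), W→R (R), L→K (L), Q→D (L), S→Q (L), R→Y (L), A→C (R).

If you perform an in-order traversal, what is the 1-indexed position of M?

14

In-order visits the left subtree, then the node, then the right subtree.
At W: go left to P.
  P is a leaf — visit P.
Visit W.
At W: go right to R.
  At R: go left to Y.
    At Y: go left to B.
      B is a leaf — visit B.
    Visit Y.
    At Y: no right child.
  Visit R.
  At R: go right to H.
    At H: go left to A.
      At A: go left to S.
        At S: go left to Q.
          At Q: go left to D.
            D is a leaf — visit D.
          Visit Q.
          At Q: no right child.
        Visit S.
        At S: go right to X.
          X is a leaf — visit X.
      Visit A.
      At A: go right to C.
        C is a leaf — visit C.
    Visit H.
    At H: go right to L.
      At L: go left to K.
        At K: no left child.
        Visit K.
        At K: go right to M.
          M is a leaf — visit M.
      Visit L.
      At L: no right child.
Full in-order sequence: P, W, B, Y, R, D, Q, S, X, A, C, H, K, M, L.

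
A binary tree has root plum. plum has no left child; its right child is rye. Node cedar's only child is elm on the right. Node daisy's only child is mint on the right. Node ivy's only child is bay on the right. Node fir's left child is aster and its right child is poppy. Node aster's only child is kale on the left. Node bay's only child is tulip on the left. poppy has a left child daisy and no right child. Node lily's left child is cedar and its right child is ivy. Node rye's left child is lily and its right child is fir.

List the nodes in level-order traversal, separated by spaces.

Level-order visits nodes level by level from the root, left to right within each level.
Level 0: plum
Level 1: rye
Level 2: lily, fir
Level 3: cedar, ivy, aster, poppy
Level 4: elm, bay, kale, daisy
Level 5: tulip, mint

plum rye lily fir cedar ivy aster poppy elm bay kale daisy tulip mint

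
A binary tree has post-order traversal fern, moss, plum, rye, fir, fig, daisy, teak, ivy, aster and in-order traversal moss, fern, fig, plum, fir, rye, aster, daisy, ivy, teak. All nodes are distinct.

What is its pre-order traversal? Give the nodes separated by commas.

aster, fig, moss, fern, fir, plum, rye, ivy, daisy, teak

The last element of post-order is the root; it splits in-order into left and right subtrees.
Root aster: left subtree has 6 nodes {moss, fern, fig, plum, fir, rye}, right has 3 {daisy, ivy, teak}.
  Root fig: left subtree has 2 nodes {moss, fern}, right has 3 {plum, fir, rye}.
    Root moss: left subtree has 0 nodes { }, right has 1 {fern}.
    Root fir: left subtree has 1 node {plum}, right has 1 {rye}.
  Root ivy: left subtree has 1 node {daisy}, right has 1 {teak}.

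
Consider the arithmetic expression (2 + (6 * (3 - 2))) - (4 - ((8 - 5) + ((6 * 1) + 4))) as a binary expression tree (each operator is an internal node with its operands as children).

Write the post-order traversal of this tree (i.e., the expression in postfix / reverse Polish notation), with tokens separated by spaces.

Post-order on an expression tree gives postfix notation: for each operator, emit left operand, right operand, then the operator.

2 6 3 2 - * + 4 8 5 - 6 1 * 4 + + - -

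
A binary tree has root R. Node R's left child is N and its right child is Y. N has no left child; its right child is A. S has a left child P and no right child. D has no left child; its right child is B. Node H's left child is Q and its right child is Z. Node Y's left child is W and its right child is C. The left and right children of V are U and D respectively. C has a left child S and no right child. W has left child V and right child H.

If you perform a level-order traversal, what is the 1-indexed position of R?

Level-order visits nodes level by level from the root, left to right within each level.
Level 0: R
Level 1: N, Y
Level 2: A, W, C
Level 3: V, H, S
Level 4: U, D, Q, Z, P
Level 5: B
Full level-order sequence: R, N, Y, A, W, C, V, H, S, U, D, Q, Z, P, B.

1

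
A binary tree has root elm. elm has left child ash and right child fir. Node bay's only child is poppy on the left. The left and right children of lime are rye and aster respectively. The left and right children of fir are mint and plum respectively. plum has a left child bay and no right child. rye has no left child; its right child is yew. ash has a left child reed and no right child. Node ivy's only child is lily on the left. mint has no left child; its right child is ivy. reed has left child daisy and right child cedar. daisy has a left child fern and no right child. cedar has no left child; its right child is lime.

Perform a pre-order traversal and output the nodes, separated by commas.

Pre-order visits the node, then its left subtree, then its right subtree.
Visit elm.
At elm: go left to ash.
  Visit ash.
  At ash: go left to reed.
    Visit reed.
    At reed: go left to daisy.
      Visit daisy.
      At daisy: go left to fern.
        fern is a leaf — visit fern.
      At daisy: no right child.
    At reed: go right to cedar.
      Visit cedar.
      At cedar: no left child.
      At cedar: go right to lime.
        Visit lime.
        At lime: go left to rye.
          Visit rye.
          At rye: no left child.
          At rye: go right to yew.
            yew is a leaf — visit yew.
        At lime: go right to aster.
          aster is a leaf — visit aster.
  At ash: no right child.
At elm: go right to fir.
  Visit fir.
  At fir: go left to mint.
    Visit mint.
    At mint: no left child.
    At mint: go right to ivy.
      Visit ivy.
      At ivy: go left to lily.
        lily is a leaf — visit lily.
      At ivy: no right child.
  At fir: go right to plum.
    Visit plum.
    At plum: go left to bay.
      Visit bay.
      At bay: go left to poppy.
        poppy is a leaf — visit poppy.
      At bay: no right child.
    At plum: no right child.

elm, ash, reed, daisy, fern, cedar, lime, rye, yew, aster, fir, mint, ivy, lily, plum, bay, poppy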